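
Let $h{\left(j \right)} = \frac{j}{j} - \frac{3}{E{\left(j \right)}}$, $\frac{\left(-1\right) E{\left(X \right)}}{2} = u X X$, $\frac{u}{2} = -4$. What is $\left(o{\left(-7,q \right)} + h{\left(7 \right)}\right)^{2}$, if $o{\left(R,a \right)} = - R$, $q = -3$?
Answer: $\frac{39300361}{614656} \approx 63.939$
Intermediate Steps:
$u = -8$ ($u = 2 \left(-4\right) = -8$)
$E{\left(X \right)} = 16 X^{2}$ ($E{\left(X \right)} = - 2 - 8 X X = - 2 \left(- 8 X^{2}\right) = 16 X^{2}$)
$h{\left(j \right)} = 1 - \frac{3}{16 j^{2}}$ ($h{\left(j \right)} = \frac{j}{j} - \frac{3}{16 j^{2}} = 1 - 3 \frac{1}{16 j^{2}} = 1 - \frac{3}{16 j^{2}}$)
$\left(o{\left(-7,q \right)} + h{\left(7 \right)}\right)^{2} = \left(\left(-1\right) \left(-7\right) + \left(1 - \frac{3}{16 \cdot 49}\right)\right)^{2} = \left(7 + \left(1 - \frac{3}{784}\right)\right)^{2} = \left(7 + \frac{781}{784}\right)^{2} = \left(\frac{6269}{784}\right)^{2} = \frac{39300361}{614656}$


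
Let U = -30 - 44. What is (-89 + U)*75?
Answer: -12225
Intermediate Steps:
U = -74
(-89 + U)*75 = (-89 - 74)*75 = -163*75 = -12225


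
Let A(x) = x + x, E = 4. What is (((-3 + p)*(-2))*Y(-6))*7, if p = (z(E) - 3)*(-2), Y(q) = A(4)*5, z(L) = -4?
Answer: -6160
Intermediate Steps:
A(x) = 2*x
Y(q) = 40 (Y(q) = (2*4)*5 = 8*5 = 40)
p = 14 (p = (-4 - 3)*(-2) = -7*(-2) = 14)
(((-3 + p)*(-2))*Y(-6))*7 = (((-3 + 14)*(-2))*40)*7 = ((11*(-2))*40)*7 = -22*40*7 = -880*7 = -6160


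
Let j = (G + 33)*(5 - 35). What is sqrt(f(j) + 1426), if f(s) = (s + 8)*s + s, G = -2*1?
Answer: 2*sqrt(214489) ≈ 926.26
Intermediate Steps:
G = -2
j = -930 (j = (-2 + 33)*(5 - 35) = 31*(-30) = -930)
f(s) = s + s*(8 + s) (f(s) = (8 + s)*s + s = s*(8 + s) + s = s + s*(8 + s))
sqrt(f(j) + 1426) = sqrt(-930*(9 - 930) + 1426) = sqrt(-930*(-921) + 1426) = sqrt(856530 + 1426) = sqrt(857956) = 2*sqrt(214489)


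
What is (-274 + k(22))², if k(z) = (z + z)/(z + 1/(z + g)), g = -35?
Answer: 6009040324/81225 ≈ 73980.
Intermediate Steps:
k(z) = 2*z/(z + 1/(-35 + z)) (k(z) = (z + z)/(z + 1/(z - 35)) = (2*z)/(z + 1/(-35 + z)) = 2*z/(z + 1/(-35 + z)))
(-274 + k(22))² = (-274 + 2*22*(-35 + 22)/(1 + 22² - 35*22))² = (-274 + 2*22*(-13)/(1 + 484 - 770))² = (-274 + 2*22*(-13)/(-285))² = (-274 + 2*22*(-1/285)*(-13))² = (-274 + 572/285)² = (-77518/285)² = 6009040324/81225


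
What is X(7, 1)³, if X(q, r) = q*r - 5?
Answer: 8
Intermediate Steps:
X(q, r) = -5 + q*r
X(7, 1)³ = (-5 + 7*1)³ = (-5 + 7)³ = 2³ = 8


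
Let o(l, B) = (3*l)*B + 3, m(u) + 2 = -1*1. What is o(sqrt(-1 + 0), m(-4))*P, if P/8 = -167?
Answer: -4008 + 12024*I ≈ -4008.0 + 12024.0*I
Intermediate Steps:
m(u) = -3 (m(u) = -2 - 1*1 = -2 - 1 = -3)
o(l, B) = 3 + 3*B*l (o(l, B) = 3*B*l + 3 = 3 + 3*B*l)
P = -1336 (P = 8*(-167) = -1336)
o(sqrt(-1 + 0), m(-4))*P = (3 + 3*(-3)*sqrt(-1 + 0))*(-1336) = (3 + 3*(-3)*sqrt(-1))*(-1336) = (3 + 3*(-3)*I)*(-1336) = (3 - 9*I)*(-1336) = -4008 + 12024*I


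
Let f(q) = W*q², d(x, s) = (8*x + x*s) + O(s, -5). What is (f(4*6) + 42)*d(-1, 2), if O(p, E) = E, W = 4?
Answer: -35190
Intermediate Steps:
d(x, s) = -5 + 8*x + s*x (d(x, s) = (8*x + x*s) - 5 = (8*x + s*x) - 5 = -5 + 8*x + s*x)
f(q) = 4*q²
(f(4*6) + 42)*d(-1, 2) = (4*(4*6)² + 42)*(-5 + 8*(-1) + 2*(-1)) = (4*24² + 42)*(-5 - 8 - 2) = (4*576 + 42)*(-15) = (2304 + 42)*(-15) = 2346*(-15) = -35190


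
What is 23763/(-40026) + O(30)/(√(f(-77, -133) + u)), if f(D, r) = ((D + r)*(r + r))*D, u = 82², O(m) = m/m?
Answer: -7921/13342 - I*√268406/1073624 ≈ -0.59369 - 0.00048255*I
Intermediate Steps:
O(m) = 1
u = 6724
f(D, r) = 2*D*r*(D + r) (f(D, r) = ((D + r)*(2*r))*D = (2*r*(D + r))*D = 2*D*r*(D + r))
23763/(-40026) + O(30)/(√(f(-77, -133) + u)) = 23763/(-40026) + 1/√(2*(-77)*(-133)*(-77 - 133) + 6724) = 23763*(-1/40026) + 1/√(2*(-77)*(-133)*(-210) + 6724) = -7921/13342 + 1/√(-4301220 + 6724) = -7921/13342 + 1/√(-4294496) = -7921/13342 + 1/(4*I*√268406) = -7921/13342 + 1*(-I*√268406/1073624) = -7921/13342 - I*√268406/1073624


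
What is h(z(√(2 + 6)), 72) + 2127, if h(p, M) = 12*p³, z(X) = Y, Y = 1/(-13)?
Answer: 4673007/2197 ≈ 2127.0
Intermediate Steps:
Y = -1/13 ≈ -0.076923
z(X) = -1/13
h(z(√(2 + 6)), 72) + 2127 = 12*(-1/13)³ + 2127 = 12*(-1/2197) + 2127 = -12/2197 + 2127 = 4673007/2197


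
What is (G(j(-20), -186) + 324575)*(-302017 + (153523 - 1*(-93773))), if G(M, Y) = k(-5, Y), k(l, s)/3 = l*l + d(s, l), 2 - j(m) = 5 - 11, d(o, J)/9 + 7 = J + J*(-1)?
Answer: -17754830381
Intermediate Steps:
d(o, J) = -63 (d(o, J) = -63 + 9*(J + J*(-1)) = -63 + 9*(J - J) = -63 + 9*0 = -63 + 0 = -63)
j(m) = 8 (j(m) = 2 - (5 - 11) = 2 - 1*(-6) = 2 + 6 = 8)
k(l, s) = -189 + 3*l² (k(l, s) = 3*(l*l - 63) = 3*(l² - 63) = 3*(-63 + l²) = -189 + 3*l²)
G(M, Y) = -114 (G(M, Y) = -189 + 3*(-5)² = -189 + 3*25 = -189 + 75 = -114)
(G(j(-20), -186) + 324575)*(-302017 + (153523 - 1*(-93773))) = (-114 + 324575)*(-302017 + (153523 - 1*(-93773))) = 324461*(-302017 + (153523 + 93773)) = 324461*(-302017 + 247296) = 324461*(-54721) = -17754830381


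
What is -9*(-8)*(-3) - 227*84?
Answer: -19284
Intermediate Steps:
-9*(-8)*(-3) - 227*84 = 72*(-3) - 19068 = -216 - 19068 = -19284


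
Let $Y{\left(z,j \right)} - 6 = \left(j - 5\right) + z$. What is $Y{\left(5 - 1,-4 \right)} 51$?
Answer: $51$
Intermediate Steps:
$Y{\left(z,j \right)} = 1 + j + z$ ($Y{\left(z,j \right)} = 6 + \left(\left(j - 5\right) + z\right) = 6 + \left(\left(-5 + j\right) + z\right) = 6 + \left(-5 + j + z\right) = 1 + j + z$)
$Y{\left(5 - 1,-4 \right)} 51 = \left(1 - 4 + \left(5 - 1\right)\right) 51 = \left(1 - 4 + 4\right) 51 = 1 \cdot 51 = 51$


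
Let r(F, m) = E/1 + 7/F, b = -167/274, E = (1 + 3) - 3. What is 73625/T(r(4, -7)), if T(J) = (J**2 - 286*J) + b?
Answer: -161386000/1708767 ≈ -94.446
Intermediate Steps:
E = 1 (E = 4 - 3 = 1)
b = -167/274 (b = -167*1/274 = -167/274 ≈ -0.60949)
r(F, m) = 1 + 7/F (r(F, m) = 1/1 + 7/F = 1*1 + 7/F = 1 + 7/F)
T(J) = -167/274 + J**2 - 286*J (T(J) = (J**2 - 286*J) - 167/274 = -167/274 + J**2 - 286*J)
73625/T(r(4, -7)) = 73625/(-167/274 + ((7 + 4)/4)**2 - 286*(7 + 4)/4) = 73625/(-167/274 + ((1/4)*11)**2 - 143*11/2) = 73625/(-167/274 + (11/4)**2 - 286*11/4) = 73625/(-167/274 + 121/16 - 1573/2) = 73625/(-1708767/2192) = 73625*(-2192/1708767) = -161386000/1708767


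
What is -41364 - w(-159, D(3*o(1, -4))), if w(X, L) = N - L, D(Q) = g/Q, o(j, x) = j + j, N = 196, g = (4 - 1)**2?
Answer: -83117/2 ≈ -41559.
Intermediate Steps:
g = 9 (g = 3**2 = 9)
o(j, x) = 2*j
D(Q) = 9/Q
w(X, L) = 196 - L
-41364 - w(-159, D(3*o(1, -4))) = -41364 - (196 - 9/(3*(2*1))) = -41364 - (196 - 9/(3*2)) = -41364 - (196 - 9/6) = -41364 - (196 - 1*3/2) = -41364 - (196 - 3/2) = -41364 - 1*389/2 = -41364 - 389/2 = -83117/2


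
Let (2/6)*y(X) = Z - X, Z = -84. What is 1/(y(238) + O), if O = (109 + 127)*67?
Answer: 1/14846 ≈ 6.7358e-5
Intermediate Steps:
y(X) = -252 - 3*X (y(X) = 3*(-84 - X) = -252 - 3*X)
O = 15812 (O = 236*67 = 15812)
1/(y(238) + O) = 1/((-252 - 3*238) + 15812) = 1/((-252 - 714) + 15812) = 1/(-966 + 15812) = 1/14846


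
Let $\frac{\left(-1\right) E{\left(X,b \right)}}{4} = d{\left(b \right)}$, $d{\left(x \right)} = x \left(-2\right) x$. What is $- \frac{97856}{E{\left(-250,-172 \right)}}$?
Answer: $- \frac{1529}{3698} \approx -0.41347$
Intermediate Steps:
$d{\left(x \right)} = - 2 x^{2}$ ($d{\left(x \right)} = - 2 x x = - 2 x^{2}$)
$E{\left(X,b \right)} = 8 b^{2}$ ($E{\left(X,b \right)} = - 4 \left(- 2 b^{2}\right) = 8 b^{2}$)
$- \frac{97856}{E{\left(-250,-172 \right)}} = - \frac{97856}{8 \left(-172\right)^{2}} = - \frac{97856}{8 \cdot 29584} = - \frac{97856}{236672} = \left(-97856\right) \frac{1}{236672} = - \frac{1529}{3698}$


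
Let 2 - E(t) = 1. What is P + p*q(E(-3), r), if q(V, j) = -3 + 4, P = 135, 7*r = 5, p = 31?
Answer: 166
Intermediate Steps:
E(t) = 1 (E(t) = 2 - 1*1 = 2 - 1 = 1)
r = 5/7 (r = (⅐)*5 = 5/7 ≈ 0.71429)
q(V, j) = 1
P + p*q(E(-3), r) = 135 + 31*1 = 135 + 31 = 166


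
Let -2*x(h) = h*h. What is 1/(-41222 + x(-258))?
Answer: -1/74504 ≈ -1.3422e-5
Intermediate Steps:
x(h) = -h**2/2 (x(h) = -h*h/2 = -h**2/2)
1/(-41222 + x(-258)) = 1/(-41222 - 1/2*(-258)**2) = 1/(-41222 - 1/2*66564) = 1/(-41222 - 33282) = 1/(-74504) = -1/74504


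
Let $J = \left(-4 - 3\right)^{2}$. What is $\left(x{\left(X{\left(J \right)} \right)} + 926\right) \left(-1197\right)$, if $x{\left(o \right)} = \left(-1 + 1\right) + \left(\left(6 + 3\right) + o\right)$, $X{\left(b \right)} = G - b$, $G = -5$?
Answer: $-1054557$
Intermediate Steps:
$J = 49$ ($J = \left(-7\right)^{2} = 49$)
$X{\left(b \right)} = -5 - b$
$x{\left(o \right)} = 9 + o$ ($x{\left(o \right)} = 0 + \left(9 + o\right) = 9 + o$)
$\left(x{\left(X{\left(J \right)} \right)} + 926\right) \left(-1197\right) = \left(\left(9 - 54\right) + 926\right) \left(-1197\right) = \left(-45 + 926\right) \left(-1197\right) = 881 \left(-1197\right) = -1054557$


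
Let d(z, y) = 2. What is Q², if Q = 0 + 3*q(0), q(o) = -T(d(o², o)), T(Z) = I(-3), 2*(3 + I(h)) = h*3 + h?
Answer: 729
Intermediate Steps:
I(h) = -3 + 2*h (I(h) = -3 + (h*3 + h)/2 = -3 + (3*h + h)/2 = -3 + (4*h)/2 = -3 + 2*h)
T(Z) = -9 (T(Z) = -3 + 2*(-3) = -3 - 6 = -9)
q(o) = 9 (q(o) = -1*(-9) = 9)
Q = 27 (Q = 0 + 3*9 = 0 + 27 = 27)
Q² = 27² = 729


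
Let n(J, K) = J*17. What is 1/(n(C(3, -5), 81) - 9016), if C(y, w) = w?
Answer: -1/9101 ≈ -0.00010988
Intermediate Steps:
n(J, K) = 17*J
1/(n(C(3, -5), 81) - 9016) = 1/(17*(-5) - 9016) = 1/(-85 - 9016) = 1/(-9101) = -1/9101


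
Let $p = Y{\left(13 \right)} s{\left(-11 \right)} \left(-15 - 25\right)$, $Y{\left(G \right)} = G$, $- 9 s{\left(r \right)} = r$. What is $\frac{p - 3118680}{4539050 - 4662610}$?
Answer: $\frac{701846}{27801} \approx 25.245$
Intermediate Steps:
$s{\left(r \right)} = - \frac{r}{9}$
$p = - \frac{5720}{9}$ ($p = 13 \left(\left(- \frac{1}{9}\right) \left(-11\right)\right) \left(-15 - 25\right) = 13 \cdot \frac{11}{9} \left(-15 - 25\right) = \frac{143}{9} \left(-40\right) = - \frac{5720}{9} \approx -635.56$)
$\frac{p - 3118680}{4539050 - 4662610} = \frac{- \frac{5720}{9} - 3118680}{4539050 - 4662610} = - \frac{28073840}{9 \left(-123560\right)} = \left(- \frac{28073840}{9}\right) \left(- \frac{1}{123560}\right) = \frac{701846}{27801}$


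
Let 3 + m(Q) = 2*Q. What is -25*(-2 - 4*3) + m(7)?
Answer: 361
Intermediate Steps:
m(Q) = -3 + 2*Q
-25*(-2 - 4*3) + m(7) = -25*(-2 - 4*3) + (-3 + 2*7) = -25*(-2 - 12) + (-3 + 14) = -25*(-14) + 11 = 350 + 11 = 361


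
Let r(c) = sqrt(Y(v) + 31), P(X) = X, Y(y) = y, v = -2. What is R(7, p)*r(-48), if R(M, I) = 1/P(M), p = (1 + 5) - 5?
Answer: sqrt(29)/7 ≈ 0.76931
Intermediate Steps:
p = 1 (p = 6 - 5 = 1)
R(M, I) = 1/M
r(c) = sqrt(29) (r(c) = sqrt(-2 + 31) = sqrt(29))
R(7, p)*r(-48) = sqrt(29)/7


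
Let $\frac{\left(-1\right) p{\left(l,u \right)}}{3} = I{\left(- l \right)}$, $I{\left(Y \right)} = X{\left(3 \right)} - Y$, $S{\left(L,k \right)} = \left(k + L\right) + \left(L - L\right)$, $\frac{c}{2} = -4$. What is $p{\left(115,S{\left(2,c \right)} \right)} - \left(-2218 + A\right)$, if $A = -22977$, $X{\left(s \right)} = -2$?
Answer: $24856$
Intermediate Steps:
$c = -8$ ($c = 2 \left(-4\right) = -8$)
$S{\left(L,k \right)} = L + k$ ($S{\left(L,k \right)} = \left(L + k\right) + 0 = L + k$)
$I{\left(Y \right)} = -2 - Y$
$p{\left(l,u \right)} = 6 - 3 l$ ($p{\left(l,u \right)} = - 3 \left(-2 - - l\right) = - 3 \left(-2 + l\right) = 6 - 3 l$)
$p{\left(115,S{\left(2,c \right)} \right)} - \left(-2218 + A\right) = \left(6 - 345\right) - \left(-2218 - 22977\right) = \left(6 - 345\right) - -25195 = -339 + 25195 = 24856$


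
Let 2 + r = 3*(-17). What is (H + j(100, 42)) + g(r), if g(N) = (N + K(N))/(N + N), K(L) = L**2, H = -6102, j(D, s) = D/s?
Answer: -128638/21 ≈ -6125.6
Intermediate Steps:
r = -53 (r = -2 + 3*(-17) = -2 - 51 = -53)
g(N) = (N + N**2)/(2*N) (g(N) = (N + N**2)/(N + N) = (N + N**2)/((2*N)) = (N + N**2)*(1/(2*N)) = (N + N**2)/(2*N))
(H + j(100, 42)) + g(r) = (-6102 + 100/42) + (1/2 + (1/2)*(-53)) = (-6102 + 100*(1/42)) + (1/2 - 53/2) = (-6102 + 50/21) - 26 = -128092/21 - 26 = -128638/21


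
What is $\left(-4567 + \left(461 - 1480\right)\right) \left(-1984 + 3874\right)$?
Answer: $-10557540$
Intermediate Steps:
$\left(-4567 + \left(461 - 1480\right)\right) \left(-1984 + 3874\right) = \left(-4567 - 1019\right) 1890 = \left(-5586\right) 1890 = -10557540$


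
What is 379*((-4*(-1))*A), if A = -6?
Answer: -9096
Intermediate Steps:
379*((-4*(-1))*A) = 379*(-4*(-1)*(-6)) = 379*(4*(-6)) = 379*(-24) = -9096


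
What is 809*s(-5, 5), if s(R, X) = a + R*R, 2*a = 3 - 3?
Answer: 20225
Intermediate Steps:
a = 0 (a = (3 - 3)/2 = (½)*0 = 0)
s(R, X) = R² (s(R, X) = 0 + R*R = 0 + R² = R²)
809*s(-5, 5) = 809*(-5)² = 809*25 = 20225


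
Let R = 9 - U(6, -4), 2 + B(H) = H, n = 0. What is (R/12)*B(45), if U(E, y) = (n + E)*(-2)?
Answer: 301/4 ≈ 75.250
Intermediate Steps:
U(E, y) = -2*E (U(E, y) = (0 + E)*(-2) = E*(-2) = -2*E)
B(H) = -2 + H
R = 21 (R = 9 - (-2)*6 = 9 - 1*(-12) = 9 + 12 = 21)
(R/12)*B(45) = (21/12)*(-2 + 45) = (21*(1/12))*43 = (7/4)*43 = 301/4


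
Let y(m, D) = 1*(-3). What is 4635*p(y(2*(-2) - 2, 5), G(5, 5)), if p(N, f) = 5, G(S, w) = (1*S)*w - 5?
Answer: 23175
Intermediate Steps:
G(S, w) = -5 + S*w (G(S, w) = S*w - 5 = -5 + S*w)
y(m, D) = -3
4635*p(y(2*(-2) - 2, 5), G(5, 5)) = 4635*5 = 23175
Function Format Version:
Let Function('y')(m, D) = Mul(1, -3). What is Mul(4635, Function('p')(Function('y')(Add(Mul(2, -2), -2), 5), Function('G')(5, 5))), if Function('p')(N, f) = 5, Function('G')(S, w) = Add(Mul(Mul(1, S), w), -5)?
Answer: 23175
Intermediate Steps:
Function('G')(S, w) = Add(-5, Mul(S, w)) (Function('G')(S, w) = Add(Mul(S, w), -5) = Add(-5, Mul(S, w)))
Function('y')(m, D) = -3
Mul(4635, Function('p')(Function('y')(Add(Mul(2, -2), -2), 5), Function('G')(5, 5))) = Mul(4635, 5) = 23175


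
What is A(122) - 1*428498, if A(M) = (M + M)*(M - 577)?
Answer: -539518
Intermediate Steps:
A(M) = 2*M*(-577 + M) (A(M) = (2*M)*(-577 + M) = 2*M*(-577 + M))
A(122) - 1*428498 = 2*122*(-577 + 122) - 1*428498 = 2*122*(-455) - 428498 = -111020 - 428498 = -539518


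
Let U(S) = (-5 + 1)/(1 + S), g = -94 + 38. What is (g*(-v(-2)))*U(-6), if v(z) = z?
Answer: -448/5 ≈ -89.600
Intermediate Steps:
g = -56
U(S) = -4/(1 + S)
(g*(-v(-2)))*U(-6) = (-(-56)*(-2))*(-4/(1 - 6)) = (-56*2)*(-4/(-5)) = -(-448)*(-1)/5 = -112*⅘ = -448/5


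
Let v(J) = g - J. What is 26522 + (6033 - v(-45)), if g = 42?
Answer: 32468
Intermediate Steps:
v(J) = 42 - J
26522 + (6033 - v(-45)) = 26522 + (6033 - (42 - 1*(-45))) = 26522 + (6033 - (42 + 45)) = 26522 + (6033 - 1*87) = 26522 + (6033 - 87) = 26522 + 5946 = 32468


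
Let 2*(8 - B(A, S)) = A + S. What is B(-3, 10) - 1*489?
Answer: -969/2 ≈ -484.50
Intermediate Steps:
B(A, S) = 8 - A/2 - S/2 (B(A, S) = 8 - (A + S)/2 = 8 + (-A/2 - S/2) = 8 - A/2 - S/2)
B(-3, 10) - 1*489 = (8 - ½*(-3) - ½*10) - 1*489 = (8 + 3/2 - 5) - 489 = 9/2 - 489 = -969/2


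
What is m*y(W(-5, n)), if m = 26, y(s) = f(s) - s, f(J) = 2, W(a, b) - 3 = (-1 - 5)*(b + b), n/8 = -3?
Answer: -7514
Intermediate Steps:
n = -24 (n = 8*(-3) = -24)
W(a, b) = 3 - 12*b (W(a, b) = 3 + (-1 - 5)*(b + b) = 3 - 12*b)
y(s) = 2 - s
m*y(W(-5, n)) = 26*(2 - (3 - 12*(-24))) = 26*(2 - (3 + 288)) = 26*(2 - 1*291) = 26*(2 - 291) = 26*(-289) = -7514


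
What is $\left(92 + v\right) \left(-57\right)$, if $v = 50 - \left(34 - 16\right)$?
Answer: $-7068$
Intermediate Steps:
$v = 32$ ($v = 50 - 18 = 32$)
$\left(92 + v\right) \left(-57\right) = \left(92 + 32\right) \left(-57\right) = 124 \left(-57\right) = -7068$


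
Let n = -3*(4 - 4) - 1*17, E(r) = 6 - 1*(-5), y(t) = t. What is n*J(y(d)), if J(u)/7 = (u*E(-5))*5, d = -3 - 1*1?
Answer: 26180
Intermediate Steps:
d = -4 (d = -3 - 1 = -4)
E(r) = 11 (E(r) = 6 + 5 = 11)
J(u) = 385*u (J(u) = 7*((u*11)*5) = 7*((11*u)*5) = 7*(55*u) = 385*u)
n = -17 (n = -3*0 - 17 = 0 - 17 = -17)
n*J(y(d)) = -6545*(-4) = -17*(-1540) = 26180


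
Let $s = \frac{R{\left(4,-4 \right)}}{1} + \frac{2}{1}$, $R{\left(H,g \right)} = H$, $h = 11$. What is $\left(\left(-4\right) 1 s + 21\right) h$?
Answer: $-33$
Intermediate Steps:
$s = 6$ ($s = \frac{4}{1} + \frac{2}{1} = 4 \cdot 1 + 2 \cdot 1 = 4 + 2 = 6$)
$\left(\left(-4\right) 1 s + 21\right) h = \left(\left(-4\right) 1 \cdot 6 + 21\right) 11 = \left(\left(-4\right) 6 + 21\right) 11 = \left(-24 + 21\right) 11 = \left(-3\right) 11 = -33$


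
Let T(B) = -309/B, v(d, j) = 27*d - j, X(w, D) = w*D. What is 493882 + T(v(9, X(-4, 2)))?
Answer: 123964073/251 ≈ 4.9388e+5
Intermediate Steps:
X(w, D) = D*w
v(d, j) = -j + 27*d
493882 + T(v(9, X(-4, 2))) = 493882 - 309/(-2*(-4) + 27*9) = 493882 - 309/(-1*(-8) + 243) = 493882 - 309/(8 + 243) = 493882 - 309/251 = 123964073/251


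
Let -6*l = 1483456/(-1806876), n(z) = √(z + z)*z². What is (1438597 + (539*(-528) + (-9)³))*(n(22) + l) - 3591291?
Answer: -4652908862455/1355157 + 1116371168*√11 ≈ 3.6992e+9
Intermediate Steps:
n(z) = √2*z^(5/2) (n(z) = √(2*z)*z² = (√2*√z)*z² = √2*z^(5/2))
l = 185432/1355157 (l = -741728/(3*(-1806876)) = -741728*(-1)/(3*1806876) = -⅙*(-370864/451719) = 185432/1355157 ≈ 0.13683)
(1438597 + (539*(-528) + (-9)³))*(n(22) + l) - 3591291 = (1438597 + (539*(-528) + (-9)³))*(√2*22^(5/2) + 185432/1355157) - 3591291 = (1438597 + (-284592 - 729))*(√2*(484*√22) + 185432/1355157) - 3591291 = (1438597 - 285321)*(968*√11 + 185432/1355157) - 3591291 = 1153276*(185432/1355157 + 968*√11) - 3591291 = (213854275232/1355157 + 1116371168*√11) - 3591291 = -4652908862455/1355157 + 1116371168*√11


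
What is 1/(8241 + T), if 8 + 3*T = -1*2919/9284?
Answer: 27852/229451141 ≈ 0.00012139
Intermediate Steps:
T = -77191/27852 (T = -8/3 + (-1*2919/9284)/3 = -8/3 + (-2919*1/9284)/3 = -8/3 + (⅓)*(-2919/9284) = -8/3 - 973/9284 = -77191/27852 ≈ -2.7715)
1/(8241 + T) = 1/(8241 - 77191/27852) = 1/(229451141/27852) = 27852/229451141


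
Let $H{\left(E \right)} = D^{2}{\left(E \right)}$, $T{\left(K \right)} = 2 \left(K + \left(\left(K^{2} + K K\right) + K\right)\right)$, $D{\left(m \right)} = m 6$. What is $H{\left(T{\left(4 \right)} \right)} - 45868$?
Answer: $184532$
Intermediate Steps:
$D{\left(m \right)} = 6 m$
$T{\left(K \right)} = 4 K + 4 K^{2}$ ($T{\left(K \right)} = 2 \left(K + \left(\left(K^{2} + K^{2}\right) + K\right)\right) = 2 \left(K + \left(2 K^{2} + K\right)\right) = 2 \left(K + \left(K + 2 K^{2}\right)\right) = 2 \left(2 K + 2 K^{2}\right) = 4 K + 4 K^{2}$)
$H{\left(E \right)} = 36 E^{2}$ ($H{\left(E \right)} = \left(6 E\right)^{2} = 36 E^{2}$)
$H{\left(T{\left(4 \right)} \right)} - 45868 = 36 \left(4 \cdot 4 \left(1 + 4\right)\right)^{2} - 45868 = 36 \left(4 \cdot 4 \cdot 5\right)^{2} - 45868 = 36 \cdot 80^{2} - 45868 = 36 \cdot 6400 - 45868 = 230400 - 45868 = 184532$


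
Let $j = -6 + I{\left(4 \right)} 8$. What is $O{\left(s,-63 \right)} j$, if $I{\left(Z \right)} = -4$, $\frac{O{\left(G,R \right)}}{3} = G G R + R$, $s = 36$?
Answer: $9315054$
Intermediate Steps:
$O{\left(G,R \right)} = 3 R + 3 R G^{2}$ ($O{\left(G,R \right)} = 3 \left(G G R + R\right) = 3 \left(G^{2} R + R\right) = 3 \left(R G^{2} + R\right) = 3 \left(R + R G^{2}\right) = 3 R + 3 R G^{2}$)
$j = -38$ ($j = -6 - 32 = -38$)
$O{\left(s,-63 \right)} j = 3 \left(-63\right) \left(1 + 36^{2}\right) \left(-38\right) = 3 \left(-63\right) \left(1 + 1296\right) \left(-38\right) = 3 \left(-63\right) 1297 \left(-38\right) = \left(-245133\right) \left(-38\right) = 9315054$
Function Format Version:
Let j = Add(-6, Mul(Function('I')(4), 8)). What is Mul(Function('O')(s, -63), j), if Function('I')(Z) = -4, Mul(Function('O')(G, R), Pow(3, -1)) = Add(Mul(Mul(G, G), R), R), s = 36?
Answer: 9315054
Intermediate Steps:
Function('O')(G, R) = Add(Mul(3, R), Mul(3, R, Pow(G, 2))) (Function('O')(G, R) = Mul(3, Add(Mul(Mul(G, G), R), R)) = Mul(3, Add(Mul(Pow(G, 2), R), R)) = Mul(3, Add(Mul(R, Pow(G, 2)), R)) = Mul(3, Add(R, Mul(R, Pow(G, 2)))) = Add(Mul(3, R), Mul(3, R, Pow(G, 2))))
j = -38 (j = Add(-6, Mul(-4, 8)) = Add(-6, -32) = -38)
Mul(Function('O')(s, -63), j) = Mul(Mul(3, -63, Add(1, Pow(36, 2))), -38) = Mul(Mul(3, -63, Add(1, 1296)), -38) = Mul(Mul(3, -63, 1297), -38) = Mul(-245133, -38) = 9315054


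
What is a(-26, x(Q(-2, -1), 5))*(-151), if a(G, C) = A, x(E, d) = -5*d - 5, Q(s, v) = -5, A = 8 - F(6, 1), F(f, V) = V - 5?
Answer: -1812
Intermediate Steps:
F(f, V) = -5 + V
A = 12 (A = 8 - (-5 + 1) = 8 - 1*(-4) = 8 + 4 = 12)
x(E, d) = -5 - 5*d
a(G, C) = 12
a(-26, x(Q(-2, -1), 5))*(-151) = 12*(-151) = -1812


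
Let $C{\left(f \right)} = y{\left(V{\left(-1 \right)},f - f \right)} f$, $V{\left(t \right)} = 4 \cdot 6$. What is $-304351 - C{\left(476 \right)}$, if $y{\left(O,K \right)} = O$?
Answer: $-315775$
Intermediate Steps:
$V{\left(t \right)} = 24$
$C{\left(f \right)} = 24 f$
$-304351 - C{\left(476 \right)} = -304351 - 24 \cdot 476 = -304351 - 11424 = -315775$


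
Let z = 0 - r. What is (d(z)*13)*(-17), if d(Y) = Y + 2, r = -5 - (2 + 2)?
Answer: -2431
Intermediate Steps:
r = -9 (r = -5 - 1*4 = -5 - 4 = -9)
z = 9 (z = 0 - 1*(-9) = 0 + 9 = 9)
d(Y) = 2 + Y
(d(z)*13)*(-17) = ((2 + 9)*13)*(-17) = (11*13)*(-17) = 143*(-17) = -2431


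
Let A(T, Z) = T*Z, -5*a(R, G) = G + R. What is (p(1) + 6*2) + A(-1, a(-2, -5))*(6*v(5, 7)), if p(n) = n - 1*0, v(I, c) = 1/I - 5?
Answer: 1333/25 ≈ 53.320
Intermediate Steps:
v(I, c) = -5 + 1/I
a(R, G) = -G/5 - R/5 (a(R, G) = -(G + R)/5 = -G/5 - R/5)
p(n) = n (p(n) = n + 0 = n)
(p(1) + 6*2) + A(-1, a(-2, -5))*(6*v(5, 7)) = (1 + 6*2) + (-(-1/5*(-5) - 1/5*(-2)))*(6*(-5 + 1/5)) = (1 + 12) + (-(1 + 2/5))*(6*(-5 + 1/5)) = 13 + (-1*7/5)*(6*(-24/5)) = 13 - 7/5*(-144/5) = 13 + 1008/25 = 1333/25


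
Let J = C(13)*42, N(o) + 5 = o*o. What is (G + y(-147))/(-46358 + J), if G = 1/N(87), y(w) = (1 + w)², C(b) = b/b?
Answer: -161234225/350334224 ≈ -0.46023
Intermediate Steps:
C(b) = 1
N(o) = -5 + o² (N(o) = -5 + o*o = -5 + o²)
J = 42 (J = 1*42 = 42)
G = 1/7564 (G = 1/(-5 + 87²) = 1/(-5 + 7569) = 1/7564 ≈ 0.00013221)
(G + y(-147))/(-46358 + J) = (1/7564 + (1 - 147)²)/(-46358 + 42) = (1/7564 + (-146)²)/(-46316) = (1/7564 + 21316)*(-1/46316) = (161234225/7564)*(-1/46316) = -161234225/350334224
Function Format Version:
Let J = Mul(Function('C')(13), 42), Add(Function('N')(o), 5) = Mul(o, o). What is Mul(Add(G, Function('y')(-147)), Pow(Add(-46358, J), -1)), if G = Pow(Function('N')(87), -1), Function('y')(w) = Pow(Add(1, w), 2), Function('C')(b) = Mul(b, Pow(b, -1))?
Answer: Rational(-161234225, 350334224) ≈ -0.46023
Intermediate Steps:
Function('C')(b) = 1
Function('N')(o) = Add(-5, Pow(o, 2)) (Function('N')(o) = Add(-5, Mul(o, o)) = Add(-5, Pow(o, 2)))
J = 42 (J = Mul(1, 42) = 42)
G = Rational(1, 7564) (G = Pow(Add(-5, Pow(87, 2)), -1) = Pow(Add(-5, 7569), -1) = Pow(7564, -1) = Rational(1, 7564) ≈ 0.00013221)
Mul(Add(G, Function('y')(-147)), Pow(Add(-46358, J), -1)) = Mul(Add(Rational(1, 7564), Pow(Add(1, -147), 2)), Pow(Add(-46358, 42), -1)) = Mul(Add(Rational(1, 7564), Pow(-146, 2)), Pow(-46316, -1)) = Mul(Add(Rational(1, 7564), 21316), Rational(-1, 46316)) = Mul(Rational(161234225, 7564), Rational(-1, 46316)) = Rational(-161234225, 350334224)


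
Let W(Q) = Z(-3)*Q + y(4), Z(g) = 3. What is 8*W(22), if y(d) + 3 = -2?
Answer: 488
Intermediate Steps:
y(d) = -5 (y(d) = -3 - 2 = -5)
W(Q) = -5 + 3*Q (W(Q) = 3*Q - 5 = -5 + 3*Q)
8*W(22) = 8*(-5 + 3*22) = 8*(-5 + 66) = 8*61 = 488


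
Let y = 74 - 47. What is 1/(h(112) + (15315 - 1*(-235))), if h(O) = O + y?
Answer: 1/15689 ≈ 6.3739e-5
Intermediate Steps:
y = 27
h(O) = 27 + O (h(O) = O + 27 = 27 + O)
1/(h(112) + (15315 - 1*(-235))) = 1/((27 + 112) + (15315 - 1*(-235))) = 1/(139 + (15315 + 235)) = 1/(139 + 15550) = 1/15689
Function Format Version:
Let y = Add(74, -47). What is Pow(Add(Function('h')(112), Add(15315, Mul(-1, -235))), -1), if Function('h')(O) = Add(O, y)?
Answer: Rational(1, 15689) ≈ 6.3739e-5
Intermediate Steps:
y = 27
Function('h')(O) = Add(27, O) (Function('h')(O) = Add(O, 27) = Add(27, O))
Pow(Add(Function('h')(112), Add(15315, Mul(-1, -235))), -1) = Pow(Add(Add(27, 112), Add(15315, Mul(-1, -235))), -1) = Pow(Add(139, Add(15315, 235)), -1) = Pow(Add(139, 15550), -1) = Pow(15689, -1) = Rational(1, 15689)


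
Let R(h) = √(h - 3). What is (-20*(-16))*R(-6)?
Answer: 960*I ≈ 960.0*I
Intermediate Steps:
R(h) = √(-3 + h)
(-20*(-16))*R(-6) = (-20*(-16))*√(-3 - 6) = 320*√(-9) = 320*(3*I) = 960*I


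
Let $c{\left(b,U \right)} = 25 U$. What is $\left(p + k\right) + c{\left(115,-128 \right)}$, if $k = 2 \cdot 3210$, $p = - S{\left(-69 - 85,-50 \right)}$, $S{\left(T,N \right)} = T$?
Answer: $3374$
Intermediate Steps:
$p = 154$ ($p = - (-69 - 85) = \left(-1\right) \left(-154\right) = 154$)
$k = 6420$
$\left(p + k\right) + c{\left(115,-128 \right)} = \left(154 + 6420\right) + 25 \left(-128\right) = 6574 - 3200 = 3374$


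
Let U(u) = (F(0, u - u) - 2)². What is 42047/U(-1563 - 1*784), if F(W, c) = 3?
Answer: 42047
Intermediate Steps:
U(u) = 1 (U(u) = (3 - 2)² = 1² = 1)
42047/U(-1563 - 1*784) = 42047/1 = 42047*1 = 42047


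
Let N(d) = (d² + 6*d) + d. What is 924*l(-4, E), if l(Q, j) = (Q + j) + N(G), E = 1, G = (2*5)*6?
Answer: 3711708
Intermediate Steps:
G = 60 (G = 10*6 = 60)
N(d) = d² + 7*d
l(Q, j) = 4020 + Q + j (l(Q, j) = (Q + j) + 60*(7 + 60) = (Q + j) + 60*67 = (Q + j) + 4020 = 4020 + Q + j)
924*l(-4, E) = 924*(4020 - 4 + 1) = 924*4017 = 3711708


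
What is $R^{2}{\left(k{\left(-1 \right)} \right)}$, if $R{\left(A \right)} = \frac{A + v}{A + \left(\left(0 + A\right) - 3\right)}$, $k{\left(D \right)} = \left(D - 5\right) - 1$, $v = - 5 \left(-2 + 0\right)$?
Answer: $\frac{9}{289} \approx 0.031142$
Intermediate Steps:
$v = 10$ ($v = \left(-5\right) \left(-2\right) = 10$)
$k{\left(D \right)} = -6 + D$ ($k{\left(D \right)} = \left(-5 + D\right) - 1 = -6 + D$)
$R{\left(A \right)} = \frac{10 + A}{-3 + 2 A}$ ($R{\left(A \right)} = \frac{A + 10}{A + \left(\left(0 + A\right) - 3\right)} = \frac{10 + A}{A + \left(A - 3\right)} = \frac{10 + A}{A + \left(-3 + A\right)} = \frac{10 + A}{-3 + 2 A}$)
$R^{2}{\left(k{\left(-1 \right)} \right)} = \left(\frac{10 - 7}{-3 + 2 \left(-6 - 1\right)}\right)^{2} = \left(\frac{10 - 7}{-3 + 2 \left(-7\right)}\right)^{2} = \left(\frac{1}{-3 - 14} \cdot 3\right)^{2} = \left(\frac{1}{-17} \cdot 3\right)^{2} = \left(\left(- \frac{1}{17}\right) 3\right)^{2} = \left(- \frac{3}{17}\right)^{2} = \frac{9}{289}$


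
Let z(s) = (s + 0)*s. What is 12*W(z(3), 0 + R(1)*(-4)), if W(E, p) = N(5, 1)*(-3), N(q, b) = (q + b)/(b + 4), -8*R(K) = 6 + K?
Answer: -216/5 ≈ -43.200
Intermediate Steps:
R(K) = -¾ - K/8 (R(K) = -(6 + K)/8 = -¾ - K/8)
z(s) = s² (z(s) = s*s = s²)
N(q, b) = (b + q)/(4 + b)
W(E, p) = -18/5 (W(E, p) = ((1 + 5)/(4 + 1))*(-3) = (6/5)*(-3) = -18/5)
12*W(z(3), 0 + R(1)*(-4)) = 12*(-18/5) = -216/5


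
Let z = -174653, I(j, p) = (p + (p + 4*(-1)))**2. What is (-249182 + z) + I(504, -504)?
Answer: 600309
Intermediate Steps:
I(j, p) = (-4 + 2*p)**2 (I(j, p) = (p + (p - 4))**2 = (p + (-4 + p))**2 = (-4 + 2*p)**2)
(-249182 + z) + I(504, -504) = (-249182 - 174653) + 4*(-2 - 504)**2 = -423835 + 4*(-506)**2 = -423835 + 4*256036 = -423835 + 1024144 = 600309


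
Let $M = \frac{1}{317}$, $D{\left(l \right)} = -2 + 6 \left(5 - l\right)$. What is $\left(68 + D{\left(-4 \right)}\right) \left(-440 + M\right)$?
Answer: $- \frac{16737480}{317} \approx -52800.0$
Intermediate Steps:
$D{\left(l \right)} = 28 - 6 l$ ($D{\left(l \right)} = -2 - \left(-30 + 6 l\right) = 28 - 6 l$)
$M = \frac{1}{317} \approx 0.0031546$
$\left(68 + D{\left(-4 \right)}\right) \left(-440 + M\right) = \left(68 + \left(28 - -24\right)\right) \left(-440 + \frac{1}{317}\right) = \left(68 + \left(28 + 24\right)\right) \left(- \frac{139479}{317}\right) = \left(68 + 52\right) \left(- \frac{139479}{317}\right) = 120 \left(- \frac{139479}{317}\right) = - \frac{16737480}{317}$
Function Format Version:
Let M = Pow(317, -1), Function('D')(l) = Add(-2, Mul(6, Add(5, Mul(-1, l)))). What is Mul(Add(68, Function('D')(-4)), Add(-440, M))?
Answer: Rational(-16737480, 317) ≈ -52800.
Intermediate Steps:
Function('D')(l) = Add(28, Mul(-6, l)) (Function('D')(l) = Add(-2, Add(30, Mul(-6, l))) = Add(28, Mul(-6, l)))
M = Rational(1, 317) ≈ 0.0031546
Mul(Add(68, Function('D')(-4)), Add(-440, M)) = Mul(Add(68, Add(28, Mul(-6, -4))), Add(-440, Rational(1, 317))) = Mul(Add(68, Add(28, 24)), Rational(-139479, 317)) = Mul(Add(68, 52), Rational(-139479, 317)) = Mul(120, Rational(-139479, 317)) = Rational(-16737480, 317)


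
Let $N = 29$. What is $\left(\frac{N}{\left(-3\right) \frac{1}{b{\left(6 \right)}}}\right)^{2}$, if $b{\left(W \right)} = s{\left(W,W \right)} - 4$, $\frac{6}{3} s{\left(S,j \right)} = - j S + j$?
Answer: $\frac{303601}{9} \approx 33733.0$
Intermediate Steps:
$s{\left(S,j \right)} = \frac{j}{2} - \frac{S j}{2}$ ($s{\left(S,j \right)} = \frac{- j S + j}{2} = \frac{- S j + j}{2} = \frac{j - S j}{2} = \frac{j}{2} - \frac{S j}{2}$)
$b{\left(W \right)} = -4 + \frac{W \left(1 - W\right)}{2}$ ($b{\left(W \right)} = \frac{W \left(1 - W\right)}{2} - 4 = -4 + \frac{W \left(1 - W\right)}{2}$)
$\left(\frac{N}{\left(-3\right) \frac{1}{b{\left(6 \right)}}}\right)^{2} = \left(\frac{29}{\left(-3\right) \frac{1}{-4 + \frac{1}{2} \cdot 6 - \frac{6^{2}}{2}}}\right)^{2} = \left(\frac{29}{\left(-3\right) \frac{1}{-4 + 3 - 18}}\right)^{2} = \left(\frac{29}{\left(-3\right) \frac{1}{-19}}\right)^{2} = \left(\frac{29}{\left(-3\right) \left(- \frac{1}{19}\right)}\right)^{2} = \left(\frac{29}{\frac{3}{19}}\right)^{2} = \left(29 \cdot \frac{19}{3}\right)^{2} = \left(\frac{551}{3}\right)^{2} = \frac{303601}{9}$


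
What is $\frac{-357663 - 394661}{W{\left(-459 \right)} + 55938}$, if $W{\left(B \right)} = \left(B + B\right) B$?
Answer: $- \frac{188081}{119325} \approx -1.5762$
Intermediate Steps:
$W{\left(B \right)} = 2 B^{2}$ ($W{\left(B \right)} = 2 B B = 2 B^{2}$)
$\frac{-357663 - 394661}{W{\left(-459 \right)} + 55938} = \frac{-357663 - 394661}{2 \left(-459\right)^{2} + 55938} = - \frac{752324}{2 \cdot 210681 + 55938} = - \frac{752324}{421362 + 55938} = - \frac{752324}{477300} = \left(-752324\right) \frac{1}{477300} = - \frac{188081}{119325}$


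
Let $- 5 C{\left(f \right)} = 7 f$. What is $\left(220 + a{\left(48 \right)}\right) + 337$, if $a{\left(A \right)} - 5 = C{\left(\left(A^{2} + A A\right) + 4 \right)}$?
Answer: $- \frac{29474}{5} \approx -5894.8$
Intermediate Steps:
$C{\left(f \right)} = - \frac{7 f}{5}$
$a{\left(A \right)} = - \frac{3}{5} - \frac{14 A^{2}}{5}$ ($a{\left(A \right)} = 5 - \frac{7 \left(\left(A^{2} + A A\right) + 4\right)}{5} = 5 - \frac{7 \left(\left(A^{2} + A^{2}\right) + 4\right)}{5} = 5 - \frac{7 \left(2 A^{2} + 4\right)}{5} = 5 - \frac{7 \left(4 + 2 A^{2}\right)}{5} = 5 - \left(\frac{28}{5} + \frac{14 A^{2}}{5}\right) = - \frac{3}{5} - \frac{14 A^{2}}{5}$)
$\left(220 + a{\left(48 \right)}\right) + 337 = \left(220 - \left(\frac{3}{5} + \frac{14 \cdot 48^{2}}{5}\right)\right) + 337 = \left(220 - \frac{32259}{5}\right) + 337 = - \frac{31159}{5} + 337 = - \frac{29474}{5}$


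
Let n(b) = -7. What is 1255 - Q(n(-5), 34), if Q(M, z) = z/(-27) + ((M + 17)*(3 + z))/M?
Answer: 247423/189 ≈ 1309.1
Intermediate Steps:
Q(M, z) = -z/27 + (3 + z)*(17 + M)/M (Q(M, z) = z*(-1/27) + ((17 + M)*(3 + z))/M = -z/27 + ((3 + z)*(17 + M))/M = -z/27 + (3 + z)*(17 + M)/M)
1255 - Q(n(-5), 34) = 1255 - (1377 + 459*34 - 7*(81 + 26*34))/(27*(-7)) = 1255 - (-1)*(1377 + 15606 - 7*(81 + 884))/(27*7) = 1255 - (-1)*(1377 + 15606 - 7*965)/(27*7) = 1255 - (-1)*(1377 + 15606 - 6755)/(27*7) = 1255 - (-1)*10228/(27*7) = 1255 - 1*(-10228/189) = 1255 + 10228/189 = 247423/189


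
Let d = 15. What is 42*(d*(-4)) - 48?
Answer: -2568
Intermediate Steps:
42*(d*(-4)) - 48 = 42*(15*(-4)) - 48 = 42*(-60) - 48 = -2520 - 48 = -2568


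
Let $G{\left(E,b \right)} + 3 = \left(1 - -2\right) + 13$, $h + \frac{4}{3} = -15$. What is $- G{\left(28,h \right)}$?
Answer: $-13$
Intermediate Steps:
$h = - \frac{49}{3}$ ($h = - \frac{4}{3} - 15 = - \frac{49}{3} \approx -16.333$)
$G{\left(E,b \right)} = 13$ ($G{\left(E,b \right)} = -3 + \left(\left(1 - -2\right) + 13\right) = -3 + \left(\left(1 + 2\right) + 13\right) = -3 + \left(3 + 13\right) = -3 + 16 = 13$)
$- G{\left(28,h \right)} = \left(-1\right) 13 = -13$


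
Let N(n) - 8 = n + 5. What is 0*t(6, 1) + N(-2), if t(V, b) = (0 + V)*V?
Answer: 11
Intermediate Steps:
N(n) = 13 + n (N(n) = 8 + (n + 5) = 8 + (5 + n) = 13 + n)
t(V, b) = V² (t(V, b) = V*V = V²)
0*t(6, 1) + N(-2) = 0*6² + (13 - 2) = 0*36 + 11 = 0 + 11 = 11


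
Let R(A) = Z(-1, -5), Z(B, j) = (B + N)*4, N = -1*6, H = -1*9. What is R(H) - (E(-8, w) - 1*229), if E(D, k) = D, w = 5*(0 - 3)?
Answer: 209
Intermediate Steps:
w = -15 (w = 5*(-3) = -15)
H = -9
N = -6
Z(B, j) = -24 + 4*B (Z(B, j) = (B - 6)*4 = (-6 + B)*4 = -24 + 4*B)
R(A) = -28 (R(A) = -24 + 4*(-1) = -24 - 4 = -28)
R(H) - (E(-8, w) - 1*229) = -28 - (-8 - 1*229) = -28 - (-8 - 229) = -28 - 1*(-237) = -28 + 237 = 209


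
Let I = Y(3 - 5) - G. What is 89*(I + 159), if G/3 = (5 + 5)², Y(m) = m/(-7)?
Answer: -87665/7 ≈ -12524.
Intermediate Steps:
Y(m) = -m/7 (Y(m) = m*(-⅐) = -m/7)
G = 300 (G = 3*(5 + 5)² = 3*10² = 3*100 = 300)
I = -2098/7 (I = -(3 - 5)/7 - 1*300 = -⅐*(-2) - 300 = 2/7 - 300 = -2098/7 ≈ -299.71)
89*(I + 159) = 89*(-2098/7 + 159) = 89*(-985/7) = -87665/7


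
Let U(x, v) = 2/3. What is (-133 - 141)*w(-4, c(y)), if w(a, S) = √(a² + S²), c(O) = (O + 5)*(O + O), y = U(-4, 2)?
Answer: -1096*√370/9 ≈ -2342.4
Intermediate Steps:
U(x, v) = ⅔ (U(x, v) = 2*(⅓) = ⅔)
y = ⅔ ≈ 0.66667
c(O) = 2*O*(5 + O) (c(O) = (5 + O)*(2*O) = 2*O*(5 + O))
w(a, S) = √(S² + a²)
(-133 - 141)*w(-4, c(y)) = (-133 - 141)*√((2*(⅔)*(5 + ⅔))² + (-4)²) = -274*√((2*(⅔)*(17/3))² + 16) = -274*√((68/9)² + 16) = -274*√(4624/81 + 16) = -1096*√370/9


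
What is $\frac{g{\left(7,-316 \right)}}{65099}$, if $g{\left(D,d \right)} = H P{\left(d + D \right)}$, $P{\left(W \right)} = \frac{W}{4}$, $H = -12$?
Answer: $\frac{927}{65099} \approx 0.01424$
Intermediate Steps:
$P{\left(W \right)} = \frac{W}{4}$ ($P{\left(W \right)} = W \frac{1}{4} = \frac{W}{4}$)
$g{\left(D,d \right)} = - 3 D - 3 d$ ($g{\left(D,d \right)} = - 12 \frac{d + D}{4} = - 12 \frac{D + d}{4} = - 12 \left(\frac{D}{4} + \frac{d}{4}\right) = - 3 D - 3 d$)
$\frac{g{\left(7,-316 \right)}}{65099} = \frac{\left(-3\right) 7 - -948}{65099} = \left(-21 + 948\right) \frac{1}{65099} = 927 \cdot \frac{1}{65099} = \frac{927}{65099}$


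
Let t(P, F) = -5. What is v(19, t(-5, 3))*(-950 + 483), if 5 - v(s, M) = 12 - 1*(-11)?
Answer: 8406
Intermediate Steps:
v(s, M) = -18 (v(s, M) = 5 - (12 - 1*(-11)) = 5 - (12 + 11) = 5 - 1*23 = 5 - 23 = -18)
v(19, t(-5, 3))*(-950 + 483) = -18*(-950 + 483) = -18*(-467) = 8406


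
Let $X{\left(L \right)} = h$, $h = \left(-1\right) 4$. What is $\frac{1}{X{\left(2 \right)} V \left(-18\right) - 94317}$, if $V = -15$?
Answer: $- \frac{1}{95397} \approx -1.0483 \cdot 10^{-5}$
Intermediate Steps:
$h = -4$
$X{\left(L \right)} = -4$
$\frac{1}{X{\left(2 \right)} V \left(-18\right) - 94317} = \frac{1}{\left(-4\right) \left(-15\right) \left(-18\right) - 94317} = \frac{1}{60 \left(-18\right) - 94317} = \frac{1}{-1080 - 94317} = \frac{1}{-95397} = - \frac{1}{95397}$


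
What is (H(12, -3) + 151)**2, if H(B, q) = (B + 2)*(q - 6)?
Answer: 625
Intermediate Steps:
H(B, q) = (-6 + q)*(2 + B) (H(B, q) = (2 + B)*(-6 + q) = (-6 + q)*(2 + B))
(H(12, -3) + 151)**2 = ((-12 - 6*12 + 2*(-3) + 12*(-3)) + 151)**2 = ((-12 - 72 - 6 - 36) + 151)**2 = (-126 + 151)**2 = 25**2 = 625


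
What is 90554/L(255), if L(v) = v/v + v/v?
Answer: 45277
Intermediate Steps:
L(v) = 2 (L(v) = 1 + 1 = 2)
90554/L(255) = 90554/2 = 90554*(1/2) = 45277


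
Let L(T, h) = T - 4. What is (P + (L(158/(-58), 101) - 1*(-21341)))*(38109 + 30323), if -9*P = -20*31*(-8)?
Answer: 371202951392/261 ≈ 1.4222e+9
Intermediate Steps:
L(T, h) = -4 + T
P = -4960/9 (P = -(-20*31)*(-8)/9 = -(-620)*(-8)/9 = -1/9*4960 = -4960/9 ≈ -551.11)
(P + (L(158/(-58), 101) - 1*(-21341)))*(38109 + 30323) = (-4960/9 + ((-4 + 158/(-58)) - 1*(-21341)))*(38109 + 30323) = (-4960/9 + ((-4 + 158*(-1/58)) + 21341))*68432 = (-4960/9 + ((-4 - 79/29) + 21341))*68432 = (-4960/9 + (-195/29 + 21341))*68432 = (-4960/9 + 618694/29)*68432 = (5424406/261)*68432 = 371202951392/261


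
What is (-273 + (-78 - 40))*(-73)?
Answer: 28543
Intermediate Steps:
(-273 + (-78 - 40))*(-73) = (-273 - 118)*(-73) = -391*(-73) = 28543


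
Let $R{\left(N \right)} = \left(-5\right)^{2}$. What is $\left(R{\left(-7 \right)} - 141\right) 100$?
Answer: $-11600$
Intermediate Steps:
$R{\left(N \right)} = 25$
$\left(R{\left(-7 \right)} - 141\right) 100 = \left(25 - 141\right) 100 = \left(-116\right) 100 = -11600$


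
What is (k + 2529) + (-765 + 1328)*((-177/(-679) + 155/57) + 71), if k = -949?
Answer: 1673158801/38703 ≈ 43231.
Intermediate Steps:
(k + 2529) + (-765 + 1328)*((-177/(-679) + 155/57) + 71) = (-949 + 2529) + (-765 + 1328)*((-177/(-679) + 155/57) + 71) = 1580 + 563*((-177*(-1/679) + 155*(1/57)) + 71) = 1580 + 563*((177/679 + 155/57) + 71) = 1580 + 563*(115334/38703 + 71) = 1580 + 563*(2863247/38703) = 1580 + 1612008061/38703 = 1673158801/38703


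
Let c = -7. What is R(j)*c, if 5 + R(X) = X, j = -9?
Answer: 98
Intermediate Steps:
R(X) = -5 + X
R(j)*c = (-5 - 9)*(-7) = -14*(-7) = 98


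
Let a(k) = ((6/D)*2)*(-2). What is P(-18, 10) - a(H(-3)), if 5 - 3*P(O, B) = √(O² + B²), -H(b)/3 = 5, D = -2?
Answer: -31/3 - 2*√106/3 ≈ -17.197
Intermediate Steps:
H(b) = -15 (H(b) = -3*5 = -15)
a(k) = 12 (a(k) = ((6/(-2))*2)*(-2) = ((6*(-½))*2)*(-2) = -3*2*(-2) = -6*(-2) = 12)
P(O, B) = 5/3 - √(B² + O²)/3 (P(O, B) = 5/3 - √(O² + B²)/3 = 5/3 - √(B² + O²)/3)
P(-18, 10) - a(H(-3)) = (5/3 - √(10² + (-18)²)/3) - 1*12 = (5/3 - √(100 + 324)/3) - 12 = (5/3 - 2*√106/3) - 12 = -31/3 - 2*√106/3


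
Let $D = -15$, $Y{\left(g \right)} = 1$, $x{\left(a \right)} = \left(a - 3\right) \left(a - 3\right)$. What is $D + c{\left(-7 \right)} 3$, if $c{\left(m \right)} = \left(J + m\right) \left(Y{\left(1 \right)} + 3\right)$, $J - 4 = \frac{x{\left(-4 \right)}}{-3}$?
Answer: $-247$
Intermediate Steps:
$x{\left(a \right)} = \left(-3 + a\right)^{2}$ ($x{\left(a \right)} = \left(-3 + a\right) \left(-3 + a\right) = \left(-3 + a\right)^{2}$)
$J = - \frac{37}{3}$ ($J = 4 + \frac{\left(-3 - 4\right)^{2}}{-3} = 4 + \left(-7\right)^{2} \left(- \frac{1}{3}\right) = 4 + 49 \left(- \frac{1}{3}\right) = 4 - \frac{49}{3} = - \frac{37}{3} \approx -12.333$)
$c{\left(m \right)} = - \frac{148}{3} + 4 m$ ($c{\left(m \right)} = \left(- \frac{37}{3} + m\right) \left(1 + 3\right) = \left(- \frac{37}{3} + m\right) 4 = - \frac{148}{3} + 4 m$)
$D + c{\left(-7 \right)} 3 = -15 + \left(- \frac{148}{3} + 4 \left(-7\right)\right) 3 = -15 + \left(- \frac{148}{3} - 28\right) 3 = -15 - 232 = -247$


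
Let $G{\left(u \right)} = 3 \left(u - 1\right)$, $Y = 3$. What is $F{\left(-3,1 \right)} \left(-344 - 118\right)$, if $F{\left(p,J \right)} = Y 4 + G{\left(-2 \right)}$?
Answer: $-1386$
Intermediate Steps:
$G{\left(u \right)} = -3 + 3 u$ ($G{\left(u \right)} = 3 \left(-1 + u\right) = -3 + 3 u$)
$F{\left(p,J \right)} = 3$ ($F{\left(p,J \right)} = 3 \cdot 4 + \left(-3 + 3 \left(-2\right)\right) = 12 - 9 = 3$)
$F{\left(-3,1 \right)} \left(-344 - 118\right) = 3 \left(-344 - 118\right) = 3 \left(-462\right) = -1386$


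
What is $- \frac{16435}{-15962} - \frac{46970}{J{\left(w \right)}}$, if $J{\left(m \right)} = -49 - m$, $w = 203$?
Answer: $\frac{13462085}{71829} \approx 187.42$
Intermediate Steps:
$- \frac{16435}{-15962} - \frac{46970}{J{\left(w \right)}} = - \frac{16435}{-15962} - \frac{46970}{-49 - 203} = \left(-16435\right) \left(- \frac{1}{15962}\right) - \frac{46970}{-49 - 203} = \frac{16435}{15962} - \frac{46970}{-252} = \frac{16435}{15962} - - \frac{3355}{18} = \frac{16435}{15962} + \frac{3355}{18} = \frac{13462085}{71829}$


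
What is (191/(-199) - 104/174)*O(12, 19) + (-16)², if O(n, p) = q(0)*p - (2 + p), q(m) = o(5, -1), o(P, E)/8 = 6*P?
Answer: -39320669/5771 ≈ -6813.5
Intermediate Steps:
o(P, E) = 48*P (o(P, E) = 8*(6*P) = 48*P)
q(m) = 240 (q(m) = 48*5 = 240)
O(n, p) = -2 + 239*p (O(n, p) = 240*p - (2 + p) = 240*p + (-2 - p) = -2 + 239*p)
(191/(-199) - 104/174)*O(12, 19) + (-16)² = (191/(-199) - 104/174)*(-2 + 239*19) + (-16)² = (191*(-1/199) - 104*1/174)*(-2 + 4541) + 256 = (-191/199 - 52/87)*4539 + 256 = -26965/17313*4539 + 256 = -40798045/5771 + 256 = -39320669/5771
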